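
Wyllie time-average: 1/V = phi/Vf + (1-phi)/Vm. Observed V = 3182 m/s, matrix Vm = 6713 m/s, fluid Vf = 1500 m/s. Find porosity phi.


1/V - 1/Vm = 1/3182 - 1/6713 = 0.0001653
1/Vf - 1/Vm = 1/1500 - 1/6713 = 0.0005177
phi = 0.0001653 / 0.0005177 = 0.3193

0.3193


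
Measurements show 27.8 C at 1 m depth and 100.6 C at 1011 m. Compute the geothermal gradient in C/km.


dT = 100.6 - 27.8 = 72.8 C
dz = 1011 - 1 = 1010 m
gradient = dT/dz * 1000 = 72.8/1010 * 1000 = 72.0792 C/km

72.0792


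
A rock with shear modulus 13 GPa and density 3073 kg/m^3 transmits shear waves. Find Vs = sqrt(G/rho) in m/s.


Convert G to Pa: G = 13e9 Pa
Compute G/rho = 13e9 / 3073 = 4230393.752
Vs = sqrt(4230393.752) = 2056.79 m/s

2056.79


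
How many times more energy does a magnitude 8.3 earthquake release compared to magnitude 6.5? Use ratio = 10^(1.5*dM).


M2 - M1 = 8.3 - 6.5 = 1.8
1.5 * 1.8 = 2.7
ratio = 10^2.7 = 501.19

501.19


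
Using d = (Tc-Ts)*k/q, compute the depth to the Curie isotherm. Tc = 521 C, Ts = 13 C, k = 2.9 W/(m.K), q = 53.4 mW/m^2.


T_Curie - T_surf = 521 - 13 = 508 C
Convert q to W/m^2: 53.4 mW/m^2 = 0.0534 W/m^2
d = 508 * 2.9 / 0.0534 = 27588.01 m

27588.01


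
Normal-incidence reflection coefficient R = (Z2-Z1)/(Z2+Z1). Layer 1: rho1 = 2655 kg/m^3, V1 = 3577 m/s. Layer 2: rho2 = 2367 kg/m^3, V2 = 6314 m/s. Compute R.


Z1 = 2655 * 3577 = 9496935
Z2 = 2367 * 6314 = 14945238
R = (14945238 - 9496935) / (14945238 + 9496935) = 5448303 / 24442173 = 0.2229

0.2229


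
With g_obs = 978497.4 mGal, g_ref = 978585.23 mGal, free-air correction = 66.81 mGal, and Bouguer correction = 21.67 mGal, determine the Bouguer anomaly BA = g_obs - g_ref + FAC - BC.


BA = g_obs - g_ref + FAC - BC
= 978497.4 - 978585.23 + 66.81 - 21.67
= -42.69 mGal

-42.69


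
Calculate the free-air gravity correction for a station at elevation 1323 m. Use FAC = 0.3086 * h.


FAC = 0.3086 * h
= 0.3086 * 1323
= 408.2778 mGal

408.2778


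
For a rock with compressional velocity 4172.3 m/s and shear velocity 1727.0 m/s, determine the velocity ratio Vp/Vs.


Vp/Vs = 4172.3 / 1727.0
= 2.4159

2.4159


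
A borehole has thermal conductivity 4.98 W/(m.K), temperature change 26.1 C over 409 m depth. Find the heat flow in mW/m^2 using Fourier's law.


q = k * dT / dz * 1000
= 4.98 * 26.1 / 409 * 1000
= 0.317795 * 1000
= 317.7946 mW/m^2

317.7946


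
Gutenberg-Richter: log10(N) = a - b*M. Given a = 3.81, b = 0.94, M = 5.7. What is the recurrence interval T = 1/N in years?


log10(N) = 3.81 - 0.94*5.7 = -1.548
N = 10^-1.548 = 0.028314
T = 1/N = 1/0.028314 = 35.3183 years

35.3183


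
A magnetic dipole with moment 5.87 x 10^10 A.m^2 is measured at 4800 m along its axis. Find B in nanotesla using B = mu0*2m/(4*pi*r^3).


m = 5.87 x 10^10 = 58700000000 A.m^2
2m = 117400000000 A.m^2
r^3 = 4800^3 = 110592000000
B = (4pi*10^-7) * 117400000000 / (4*pi * 110592000000) * 1e9
= 147529.191013 / 1389740058983.21 * 1e9
= 106.156 nT

106.156


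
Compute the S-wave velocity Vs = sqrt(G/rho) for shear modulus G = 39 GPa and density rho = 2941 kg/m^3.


Convert G to Pa: G = 39e9 Pa
Compute G/rho = 39e9 / 2941 = 13260795.6477
Vs = sqrt(13260795.6477) = 3641.54 m/s

3641.54


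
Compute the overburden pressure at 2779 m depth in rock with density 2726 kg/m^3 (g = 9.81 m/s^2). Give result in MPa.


P = rho * g * z / 1e6
= 2726 * 9.81 * 2779 / 1e6
= 74316184.74 / 1e6
= 74.3162 MPa

74.3162


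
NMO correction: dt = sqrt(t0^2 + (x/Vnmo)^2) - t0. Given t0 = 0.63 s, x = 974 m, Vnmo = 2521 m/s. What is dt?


x/Vnmo = 974/2521 = 0.386355
(x/Vnmo)^2 = 0.14927
t0^2 = 0.3969
sqrt(0.3969 + 0.14927) = 0.739033
dt = 0.739033 - 0.63 = 0.109033

0.109033


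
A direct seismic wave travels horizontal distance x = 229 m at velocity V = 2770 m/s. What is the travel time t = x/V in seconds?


t = x / V
= 229 / 2770
= 0.0827 s

0.0827


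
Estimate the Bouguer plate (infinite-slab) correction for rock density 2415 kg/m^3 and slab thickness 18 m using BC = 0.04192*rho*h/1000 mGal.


BC = 0.04192 * rho * h / 1000
= 0.04192 * 2415 * 18 / 1000
= 1.8223 mGal

1.8223


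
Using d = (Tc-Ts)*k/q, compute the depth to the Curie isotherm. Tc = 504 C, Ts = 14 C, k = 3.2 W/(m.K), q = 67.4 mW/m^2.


T_Curie - T_surf = 504 - 14 = 490 C
Convert q to W/m^2: 67.4 mW/m^2 = 0.0674 W/m^2
d = 490 * 3.2 / 0.0674 = 23264.09 m

23264.09


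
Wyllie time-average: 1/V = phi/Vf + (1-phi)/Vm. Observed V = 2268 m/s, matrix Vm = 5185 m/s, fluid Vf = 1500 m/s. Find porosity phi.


1/V - 1/Vm = 1/2268 - 1/5185 = 0.00024805
1/Vf - 1/Vm = 1/1500 - 1/5185 = 0.0004738
phi = 0.00024805 / 0.0004738 = 0.5235

0.5235


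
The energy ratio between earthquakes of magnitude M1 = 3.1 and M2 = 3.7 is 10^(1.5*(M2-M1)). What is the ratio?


M2 - M1 = 3.7 - 3.1 = 0.6
1.5 * 0.6 = 0.9
ratio = 10^0.9 = 7.94

7.94


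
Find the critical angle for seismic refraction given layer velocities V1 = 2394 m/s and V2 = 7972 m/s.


V1/V2 = 2394/7972 = 0.300301
theta_c = arcsin(0.300301) = 17.4757 degrees

17.4757


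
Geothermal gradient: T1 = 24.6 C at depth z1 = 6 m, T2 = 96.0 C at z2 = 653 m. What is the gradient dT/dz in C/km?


dT = 96.0 - 24.6 = 71.4 C
dz = 653 - 6 = 647 m
gradient = dT/dz * 1000 = 71.4/647 * 1000 = 110.3555 C/km

110.3555


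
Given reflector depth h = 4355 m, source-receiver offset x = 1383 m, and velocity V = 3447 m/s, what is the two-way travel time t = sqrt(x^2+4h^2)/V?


x^2 + 4h^2 = 1383^2 + 4*4355^2 = 1912689 + 75864100 = 77776789
sqrt(77776789) = 8819.115
t = 8819.115 / 3447 = 2.5585 s

2.5585


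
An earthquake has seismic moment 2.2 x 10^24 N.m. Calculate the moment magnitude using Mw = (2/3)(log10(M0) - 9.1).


log10(M0) = log10(2.2 x 10^24) = 24.3424
Mw = 2/3 * (24.3424 - 9.1)
= 2/3 * 15.2424
= 10.16

10.16


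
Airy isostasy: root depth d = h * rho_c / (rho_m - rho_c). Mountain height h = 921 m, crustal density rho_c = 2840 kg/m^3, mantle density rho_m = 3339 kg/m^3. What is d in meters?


rho_m - rho_c = 3339 - 2840 = 499
d = 921 * 2840 / 499
= 2615640 / 499
= 5241.76 m

5241.76


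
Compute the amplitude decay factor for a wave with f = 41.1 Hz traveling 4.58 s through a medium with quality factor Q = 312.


pi*f*t/Q = pi*41.1*4.58/312 = 1.895407
A/A0 = exp(-1.895407) = 0.150257

0.150257


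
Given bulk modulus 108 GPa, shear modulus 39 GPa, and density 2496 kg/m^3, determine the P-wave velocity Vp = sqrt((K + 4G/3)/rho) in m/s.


First compute the effective modulus:
K + 4G/3 = 108e9 + 4*39e9/3 = 160000000000.0 Pa
Then divide by density:
160000000000.0 / 2496 = 64102564.1026 Pa/(kg/m^3)
Take the square root:
Vp = sqrt(64102564.1026) = 8006.41 m/s

8006.41


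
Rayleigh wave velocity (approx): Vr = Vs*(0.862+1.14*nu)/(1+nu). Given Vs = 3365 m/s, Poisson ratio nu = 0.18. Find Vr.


Numerator factor = 0.862 + 1.14*0.18 = 1.0672
Denominator = 1 + 0.18 = 1.18
Vr = 3365 * 1.0672 / 1.18 = 3043.33 m/s

3043.33


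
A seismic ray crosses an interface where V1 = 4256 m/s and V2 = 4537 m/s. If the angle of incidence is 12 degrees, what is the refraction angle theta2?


sin(theta1) = sin(12 deg) = 0.207912
sin(theta2) = V2/V1 * sin(theta1) = 4537/4256 * 0.207912 = 0.221639
theta2 = arcsin(0.221639) = 12.8053 degrees

12.8053


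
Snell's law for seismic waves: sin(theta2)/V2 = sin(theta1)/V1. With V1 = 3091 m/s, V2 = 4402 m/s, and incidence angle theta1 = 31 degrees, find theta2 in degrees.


sin(theta1) = sin(31 deg) = 0.515038
sin(theta2) = V2/V1 * sin(theta1) = 4402/3091 * 0.515038 = 0.733484
theta2 = arcsin(0.733484) = 47.1792 degrees

47.1792


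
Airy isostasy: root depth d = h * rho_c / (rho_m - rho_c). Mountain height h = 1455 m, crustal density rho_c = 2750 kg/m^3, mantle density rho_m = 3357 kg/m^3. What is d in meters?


rho_m - rho_c = 3357 - 2750 = 607
d = 1455 * 2750 / 607
= 4001250 / 607
= 6591.85 m

6591.85


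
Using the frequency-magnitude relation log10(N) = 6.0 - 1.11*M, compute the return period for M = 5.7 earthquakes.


log10(N) = 6.0 - 1.11*5.7 = -0.327
N = 10^-0.327 = 0.470977
T = 1/N = 1/0.470977 = 2.1232 years

2.1232


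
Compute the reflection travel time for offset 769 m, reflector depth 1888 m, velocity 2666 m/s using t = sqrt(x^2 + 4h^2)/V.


x^2 + 4h^2 = 769^2 + 4*1888^2 = 591361 + 14258176 = 14849537
sqrt(14849537) = 3853.5097
t = 3853.5097 / 2666 = 1.4454 s

1.4454


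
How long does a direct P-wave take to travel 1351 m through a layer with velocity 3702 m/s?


t = x / V
= 1351 / 3702
= 0.3649 s

0.3649


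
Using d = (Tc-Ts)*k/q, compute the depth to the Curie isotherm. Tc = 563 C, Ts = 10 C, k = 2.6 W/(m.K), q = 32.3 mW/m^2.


T_Curie - T_surf = 563 - 10 = 553 C
Convert q to W/m^2: 32.3 mW/m^2 = 0.0323 W/m^2
d = 553 * 2.6 / 0.0323 = 44513.93 m

44513.93


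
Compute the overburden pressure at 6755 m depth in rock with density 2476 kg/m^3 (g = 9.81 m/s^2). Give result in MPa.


P = rho * g * z / 1e6
= 2476 * 9.81 * 6755 / 1e6
= 164075977.8 / 1e6
= 164.076 MPa

164.076


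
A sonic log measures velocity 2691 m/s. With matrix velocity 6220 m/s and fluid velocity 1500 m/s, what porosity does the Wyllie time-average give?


1/V - 1/Vm = 1/2691 - 1/6220 = 0.00021084
1/Vf - 1/Vm = 1/1500 - 1/6220 = 0.00050589
phi = 0.00021084 / 0.00050589 = 0.4168

0.4168


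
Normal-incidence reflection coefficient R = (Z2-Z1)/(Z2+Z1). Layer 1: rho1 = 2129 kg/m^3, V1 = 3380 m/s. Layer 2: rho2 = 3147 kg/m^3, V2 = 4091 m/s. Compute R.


Z1 = 2129 * 3380 = 7196020
Z2 = 3147 * 4091 = 12874377
R = (12874377 - 7196020) / (12874377 + 7196020) = 5678357 / 20070397 = 0.2829

0.2829


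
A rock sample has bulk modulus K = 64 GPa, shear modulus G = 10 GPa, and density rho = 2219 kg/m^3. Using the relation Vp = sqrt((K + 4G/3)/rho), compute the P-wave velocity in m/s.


First compute the effective modulus:
K + 4G/3 = 64e9 + 4*10e9/3 = 77333333333.33 Pa
Then divide by density:
77333333333.33 / 2219 = 34850533.2732 Pa/(kg/m^3)
Take the square root:
Vp = sqrt(34850533.2732) = 5903.43 m/s

5903.43


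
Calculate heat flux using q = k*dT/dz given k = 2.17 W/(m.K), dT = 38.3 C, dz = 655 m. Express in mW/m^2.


q = k * dT / dz * 1000
= 2.17 * 38.3 / 655 * 1000
= 0.126887 * 1000
= 126.887 mW/m^2

126.887


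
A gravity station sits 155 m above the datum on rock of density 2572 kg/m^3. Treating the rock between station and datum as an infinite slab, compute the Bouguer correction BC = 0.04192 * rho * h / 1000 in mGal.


BC = 0.04192 * rho * h / 1000
= 0.04192 * 2572 * 155 / 1000
= 16.7118 mGal

16.7118


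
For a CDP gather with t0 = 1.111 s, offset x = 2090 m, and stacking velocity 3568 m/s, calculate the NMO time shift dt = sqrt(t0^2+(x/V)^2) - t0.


x/Vnmo = 2090/3568 = 0.585762
(x/Vnmo)^2 = 0.343118
t0^2 = 1.234321
sqrt(1.234321 + 0.343118) = 1.255961
dt = 1.255961 - 1.111 = 0.144961

0.144961


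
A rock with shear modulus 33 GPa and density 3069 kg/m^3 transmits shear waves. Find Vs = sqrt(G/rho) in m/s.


Convert G to Pa: G = 33e9 Pa
Compute G/rho = 33e9 / 3069 = 10752688.172
Vs = sqrt(10752688.172) = 3279.13 m/s

3279.13


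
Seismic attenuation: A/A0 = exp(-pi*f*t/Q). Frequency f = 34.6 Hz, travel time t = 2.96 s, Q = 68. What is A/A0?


pi*f*t/Q = pi*34.6*2.96/68 = 4.731608
A/A0 = exp(-4.731608) = 0.008812

0.008812


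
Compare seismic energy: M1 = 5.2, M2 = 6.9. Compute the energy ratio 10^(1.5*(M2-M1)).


M2 - M1 = 6.9 - 5.2 = 1.7
1.5 * 1.7 = 2.55
ratio = 10^2.55 = 354.81

354.81


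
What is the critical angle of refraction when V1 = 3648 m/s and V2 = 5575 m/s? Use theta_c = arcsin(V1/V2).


V1/V2 = 3648/5575 = 0.65435
theta_c = arcsin(0.65435) = 40.8704 degrees

40.8704


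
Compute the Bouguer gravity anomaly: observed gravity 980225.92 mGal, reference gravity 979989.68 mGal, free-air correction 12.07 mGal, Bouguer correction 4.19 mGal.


BA = g_obs - g_ref + FAC - BC
= 980225.92 - 979989.68 + 12.07 - 4.19
= 244.12 mGal

244.12


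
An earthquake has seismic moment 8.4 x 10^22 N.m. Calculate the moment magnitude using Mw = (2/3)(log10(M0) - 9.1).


log10(M0) = log10(8.4 x 10^22) = 22.9243
Mw = 2/3 * (22.9243 - 9.1)
= 2/3 * 13.8243
= 9.22

9.22


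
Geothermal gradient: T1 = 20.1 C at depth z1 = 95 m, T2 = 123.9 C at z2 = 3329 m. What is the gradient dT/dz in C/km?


dT = 123.9 - 20.1 = 103.8 C
dz = 3329 - 95 = 3234 m
gradient = dT/dz * 1000 = 103.8/3234 * 1000 = 32.0965 C/km

32.0965


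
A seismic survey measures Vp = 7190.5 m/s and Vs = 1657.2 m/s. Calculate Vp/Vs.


Vp/Vs = 7190.5 / 1657.2
= 4.3389

4.3389


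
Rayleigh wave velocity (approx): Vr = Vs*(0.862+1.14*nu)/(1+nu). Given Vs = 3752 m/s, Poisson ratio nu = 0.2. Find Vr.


Numerator factor = 0.862 + 1.14*0.2 = 1.09
Denominator = 1 + 0.2 = 1.2
Vr = 3752 * 1.09 / 1.2 = 3408.07 m/s

3408.07


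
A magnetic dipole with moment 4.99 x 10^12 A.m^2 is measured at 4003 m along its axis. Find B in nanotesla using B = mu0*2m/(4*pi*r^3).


m = 4.99 x 10^12 = 4990000000000 A.m^2
2m = 9980000000000 A.m^2
r^3 = 4003^3 = 64144108027
B = (4pi*10^-7) * 9980000000000 / (4*pi * 64144108027) * 1e9
= 12541237.87313 / 806058634194.77 * 1e9
= 15558.7166 nT

15558.7166


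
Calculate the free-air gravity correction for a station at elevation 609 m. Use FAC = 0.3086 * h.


FAC = 0.3086 * h
= 0.3086 * 609
= 187.9374 mGal

187.9374


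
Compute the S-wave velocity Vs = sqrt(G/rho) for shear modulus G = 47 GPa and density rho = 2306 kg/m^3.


Convert G to Pa: G = 47e9 Pa
Compute G/rho = 47e9 / 2306 = 20381613.183
Vs = sqrt(20381613.183) = 4514.6 m/s

4514.6


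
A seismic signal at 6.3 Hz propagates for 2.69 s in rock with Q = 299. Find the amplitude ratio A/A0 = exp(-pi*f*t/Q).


pi*f*t/Q = pi*6.3*2.69/299 = 0.178062
A/A0 = exp(-0.178062) = 0.83689

0.83689


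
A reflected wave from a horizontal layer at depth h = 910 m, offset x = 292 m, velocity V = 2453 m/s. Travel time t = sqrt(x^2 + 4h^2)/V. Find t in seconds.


x^2 + 4h^2 = 292^2 + 4*910^2 = 85264 + 3312400 = 3397664
sqrt(3397664) = 1843.2753
t = 1843.2753 / 2453 = 0.7514 s

0.7514


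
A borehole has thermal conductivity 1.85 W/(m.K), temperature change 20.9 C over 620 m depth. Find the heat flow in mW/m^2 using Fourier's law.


q = k * dT / dz * 1000
= 1.85 * 20.9 / 620 * 1000
= 0.062363 * 1000
= 62.3629 mW/m^2

62.3629


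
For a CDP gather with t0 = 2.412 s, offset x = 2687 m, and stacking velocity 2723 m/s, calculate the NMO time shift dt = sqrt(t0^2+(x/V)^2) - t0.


x/Vnmo = 2687/2723 = 0.986779
(x/Vnmo)^2 = 0.973733
t0^2 = 5.817744
sqrt(5.817744 + 0.973733) = 2.606046
dt = 2.606046 - 2.412 = 0.194046

0.194046


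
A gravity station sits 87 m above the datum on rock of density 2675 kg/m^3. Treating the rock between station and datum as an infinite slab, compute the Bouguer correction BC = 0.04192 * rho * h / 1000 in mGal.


BC = 0.04192 * rho * h / 1000
= 0.04192 * 2675 * 87 / 1000
= 9.7558 mGal

9.7558


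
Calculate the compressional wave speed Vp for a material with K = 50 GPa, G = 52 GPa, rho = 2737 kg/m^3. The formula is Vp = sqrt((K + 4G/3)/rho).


First compute the effective modulus:
K + 4G/3 = 50e9 + 4*52e9/3 = 119333333333.33 Pa
Then divide by density:
119333333333.33 / 2737 = 43600048.7151 Pa/(kg/m^3)
Take the square root:
Vp = sqrt(43600048.7151) = 6603.03 m/s

6603.03


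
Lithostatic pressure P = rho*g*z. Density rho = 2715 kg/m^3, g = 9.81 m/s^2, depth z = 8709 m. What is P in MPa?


P = rho * g * z / 1e6
= 2715 * 9.81 * 8709 / 1e6
= 231956812.35 / 1e6
= 231.9568 MPa

231.9568


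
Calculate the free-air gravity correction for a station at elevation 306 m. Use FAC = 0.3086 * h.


FAC = 0.3086 * h
= 0.3086 * 306
= 94.4316 mGal

94.4316


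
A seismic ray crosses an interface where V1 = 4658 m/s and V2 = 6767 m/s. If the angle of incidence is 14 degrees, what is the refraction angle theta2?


sin(theta1) = sin(14 deg) = 0.241922
sin(theta2) = V2/V1 * sin(theta1) = 6767/4658 * 0.241922 = 0.351457
theta2 = arcsin(0.351457) = 20.5764 degrees

20.5764


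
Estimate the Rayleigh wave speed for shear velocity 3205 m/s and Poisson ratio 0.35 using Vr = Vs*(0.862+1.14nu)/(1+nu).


Numerator factor = 0.862 + 1.14*0.35 = 1.261
Denominator = 1 + 0.35 = 1.35
Vr = 3205 * 1.261 / 1.35 = 2993.71 m/s

2993.71


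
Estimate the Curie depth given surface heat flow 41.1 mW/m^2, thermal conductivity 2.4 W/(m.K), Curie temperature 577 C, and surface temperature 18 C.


T_Curie - T_surf = 577 - 18 = 559 C
Convert q to W/m^2: 41.1 mW/m^2 = 0.0411 W/m^2
d = 559 * 2.4 / 0.0411 = 32642.34 m

32642.34


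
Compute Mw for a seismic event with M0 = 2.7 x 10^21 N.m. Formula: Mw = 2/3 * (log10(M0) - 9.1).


log10(M0) = log10(2.7 x 10^21) = 21.4314
Mw = 2/3 * (21.4314 - 9.1)
= 2/3 * 12.3314
= 8.22

8.22


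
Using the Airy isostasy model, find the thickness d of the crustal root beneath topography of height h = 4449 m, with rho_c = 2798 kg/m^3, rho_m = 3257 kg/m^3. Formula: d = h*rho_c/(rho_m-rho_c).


rho_m - rho_c = 3257 - 2798 = 459
d = 4449 * 2798 / 459
= 12448302 / 459
= 27120.48 m

27120.48


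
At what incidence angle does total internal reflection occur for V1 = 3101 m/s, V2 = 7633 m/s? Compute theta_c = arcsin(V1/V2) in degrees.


V1/V2 = 3101/7633 = 0.406262
theta_c = arcsin(0.406262) = 23.9703 degrees

23.9703


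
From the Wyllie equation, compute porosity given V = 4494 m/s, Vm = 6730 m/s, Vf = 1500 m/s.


1/V - 1/Vm = 1/4494 - 1/6730 = 7.393e-05
1/Vf - 1/Vm = 1/1500 - 1/6730 = 0.00051808
phi = 7.393e-05 / 0.00051808 = 0.1427

0.1427


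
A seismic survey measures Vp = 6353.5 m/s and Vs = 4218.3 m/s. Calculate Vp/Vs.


Vp/Vs = 6353.5 / 4218.3
= 1.5062

1.5062


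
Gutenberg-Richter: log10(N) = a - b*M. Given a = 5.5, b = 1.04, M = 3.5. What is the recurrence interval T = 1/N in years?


log10(N) = 5.5 - 1.04*3.5 = 1.86
N = 10^1.86 = 72.443596
T = 1/N = 1/72.443596 = 0.0138 years

0.0138


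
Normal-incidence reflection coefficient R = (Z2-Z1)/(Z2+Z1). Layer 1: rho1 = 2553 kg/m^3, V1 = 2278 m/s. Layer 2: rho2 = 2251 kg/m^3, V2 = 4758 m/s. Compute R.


Z1 = 2553 * 2278 = 5815734
Z2 = 2251 * 4758 = 10710258
R = (10710258 - 5815734) / (10710258 + 5815734) = 4894524 / 16525992 = 0.2962

0.2962


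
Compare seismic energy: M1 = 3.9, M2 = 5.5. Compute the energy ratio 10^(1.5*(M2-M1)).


M2 - M1 = 5.5 - 3.9 = 1.6
1.5 * 1.6 = 2.4
ratio = 10^2.4 = 251.19

251.19


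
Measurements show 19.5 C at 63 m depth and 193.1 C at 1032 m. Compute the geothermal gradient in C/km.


dT = 193.1 - 19.5 = 173.6 C
dz = 1032 - 63 = 969 m
gradient = dT/dz * 1000 = 173.6/969 * 1000 = 179.1538 C/km

179.1538


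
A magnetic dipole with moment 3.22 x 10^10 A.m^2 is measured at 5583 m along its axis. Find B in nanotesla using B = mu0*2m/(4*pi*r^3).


m = 3.22 x 10^10 = 32200000000 A.m^2
2m = 64400000000 A.m^2
r^3 = 5583^3 = 174021490287
B = (4pi*10^-7) * 64400000000 / (4*pi * 174021490287) * 1e9
= 80927.426756 / 2186818541809.55 * 1e9
= 37.0069 nT

37.0069


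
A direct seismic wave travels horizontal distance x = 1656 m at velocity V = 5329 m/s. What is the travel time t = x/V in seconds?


t = x / V
= 1656 / 5329
= 0.3108 s

0.3108


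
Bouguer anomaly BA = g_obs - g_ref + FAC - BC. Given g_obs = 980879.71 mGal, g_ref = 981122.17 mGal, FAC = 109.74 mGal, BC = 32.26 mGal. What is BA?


BA = g_obs - g_ref + FAC - BC
= 980879.71 - 981122.17 + 109.74 - 32.26
= -164.98 mGal

-164.98


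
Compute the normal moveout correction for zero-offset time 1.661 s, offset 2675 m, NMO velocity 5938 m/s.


x/Vnmo = 2675/5938 = 0.450488
(x/Vnmo)^2 = 0.20294
t0^2 = 2.758921
sqrt(2.758921 + 0.20294) = 1.721006
dt = 1.721006 - 1.661 = 0.060006

0.060006


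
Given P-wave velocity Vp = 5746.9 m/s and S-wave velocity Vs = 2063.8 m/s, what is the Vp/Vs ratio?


Vp/Vs = 5746.9 / 2063.8
= 2.7846

2.7846


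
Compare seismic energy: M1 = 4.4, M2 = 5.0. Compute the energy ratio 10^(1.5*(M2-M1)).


M2 - M1 = 5.0 - 4.4 = 0.6
1.5 * 0.6 = 0.9
ratio = 10^0.9 = 7.94

7.94


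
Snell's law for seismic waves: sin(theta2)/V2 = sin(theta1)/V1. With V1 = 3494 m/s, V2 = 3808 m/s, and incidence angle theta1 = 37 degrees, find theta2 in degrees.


sin(theta1) = sin(37 deg) = 0.601815
sin(theta2) = V2/V1 * sin(theta1) = 3808/3494 * 0.601815 = 0.655899
theta2 = arcsin(0.655899) = 40.9879 degrees

40.9879


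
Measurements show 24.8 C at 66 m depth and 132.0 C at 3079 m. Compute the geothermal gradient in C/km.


dT = 132.0 - 24.8 = 107.2 C
dz = 3079 - 66 = 3013 m
gradient = dT/dz * 1000 = 107.2/3013 * 1000 = 35.5792 C/km

35.5792


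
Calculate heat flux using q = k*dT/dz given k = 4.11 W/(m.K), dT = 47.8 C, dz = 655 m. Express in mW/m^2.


q = k * dT / dz * 1000
= 4.11 * 47.8 / 655 * 1000
= 0.299936 * 1000
= 299.9359 mW/m^2

299.9359


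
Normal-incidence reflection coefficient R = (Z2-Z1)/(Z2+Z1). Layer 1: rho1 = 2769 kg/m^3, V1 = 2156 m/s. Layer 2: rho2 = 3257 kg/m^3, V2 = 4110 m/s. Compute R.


Z1 = 2769 * 2156 = 5969964
Z2 = 3257 * 4110 = 13386270
R = (13386270 - 5969964) / (13386270 + 5969964) = 7416306 / 19356234 = 0.3831

0.3831


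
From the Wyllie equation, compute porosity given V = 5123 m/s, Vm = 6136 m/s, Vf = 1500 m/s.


1/V - 1/Vm = 1/5123 - 1/6136 = 3.223e-05
1/Vf - 1/Vm = 1/1500 - 1/6136 = 0.00050369
phi = 3.223e-05 / 0.00050369 = 0.064

0.064


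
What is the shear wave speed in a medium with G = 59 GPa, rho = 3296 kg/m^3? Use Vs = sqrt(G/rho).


Convert G to Pa: G = 59e9 Pa
Compute G/rho = 59e9 / 3296 = 17900485.4369
Vs = sqrt(17900485.4369) = 4230.9 m/s

4230.9


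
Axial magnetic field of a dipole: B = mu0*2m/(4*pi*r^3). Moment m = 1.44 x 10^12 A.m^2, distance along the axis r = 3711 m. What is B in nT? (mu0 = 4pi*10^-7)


m = 1.44 x 10^12 = 1440000000000 A.m^2
2m = 2880000000000 A.m^2
r^3 = 3711^3 = 51106114431
B = (4pi*10^-7) * 2880000000000 / (4*pi * 51106114431) * 1e9
= 3619114.736935 / 642218374599.8 * 1e9
= 5635.3335 nT

5635.3335


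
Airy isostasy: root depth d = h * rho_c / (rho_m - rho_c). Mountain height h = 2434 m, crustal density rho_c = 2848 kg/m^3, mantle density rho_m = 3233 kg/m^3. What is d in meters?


rho_m - rho_c = 3233 - 2848 = 385
d = 2434 * 2848 / 385
= 6932032 / 385
= 18005.28 m

18005.28


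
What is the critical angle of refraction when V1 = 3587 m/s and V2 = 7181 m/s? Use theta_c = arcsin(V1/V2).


V1/V2 = 3587/7181 = 0.499513
theta_c = arcsin(0.499513) = 29.9678 degrees

29.9678


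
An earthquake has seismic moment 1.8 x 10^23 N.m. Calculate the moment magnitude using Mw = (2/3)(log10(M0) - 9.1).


log10(M0) = log10(1.8 x 10^23) = 23.2553
Mw = 2/3 * (23.2553 - 9.1)
= 2/3 * 14.1553
= 9.44

9.44


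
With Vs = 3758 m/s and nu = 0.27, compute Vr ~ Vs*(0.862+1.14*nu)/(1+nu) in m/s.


Numerator factor = 0.862 + 1.14*0.27 = 1.1698
Denominator = 1 + 0.27 = 1.27
Vr = 3758 * 1.1698 / 1.27 = 3461.5 m/s

3461.5


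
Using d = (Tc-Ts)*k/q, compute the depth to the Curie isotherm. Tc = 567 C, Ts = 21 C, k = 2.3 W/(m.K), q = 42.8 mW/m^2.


T_Curie - T_surf = 567 - 21 = 546 C
Convert q to W/m^2: 42.8 mW/m^2 = 0.0428 W/m^2
d = 546 * 2.3 / 0.0428 = 29341.12 m

29341.12


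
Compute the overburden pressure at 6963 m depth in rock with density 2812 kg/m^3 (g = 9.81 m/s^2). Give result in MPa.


P = rho * g * z / 1e6
= 2812 * 9.81 * 6963 / 1e6
= 192079368.36 / 1e6
= 192.0794 MPa

192.0794


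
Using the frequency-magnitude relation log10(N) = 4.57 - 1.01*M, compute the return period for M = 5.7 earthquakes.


log10(N) = 4.57 - 1.01*5.7 = -1.187
N = 10^-1.187 = 0.065013
T = 1/N = 1/0.065013 = 15.3815 years

15.3815


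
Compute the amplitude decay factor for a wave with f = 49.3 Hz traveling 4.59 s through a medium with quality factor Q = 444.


pi*f*t/Q = pi*49.3*4.59/444 = 1.60113
A/A0 = exp(-1.60113) = 0.201669

0.201669


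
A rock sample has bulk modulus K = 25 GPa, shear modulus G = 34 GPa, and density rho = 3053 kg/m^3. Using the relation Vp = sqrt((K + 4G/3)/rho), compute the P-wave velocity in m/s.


First compute the effective modulus:
K + 4G/3 = 25e9 + 4*34e9/3 = 70333333333.33 Pa
Then divide by density:
70333333333.33 / 3053 = 23037449.5032 Pa/(kg/m^3)
Take the square root:
Vp = sqrt(23037449.5032) = 4799.73 m/s

4799.73


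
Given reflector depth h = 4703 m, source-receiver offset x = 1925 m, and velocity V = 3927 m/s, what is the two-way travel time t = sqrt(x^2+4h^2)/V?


x^2 + 4h^2 = 1925^2 + 4*4703^2 = 3705625 + 88472836 = 92178461
sqrt(92178461) = 9600.9615
t = 9600.9615 / 3927 = 2.4449 s

2.4449


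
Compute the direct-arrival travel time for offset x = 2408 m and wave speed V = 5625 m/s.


t = x / V
= 2408 / 5625
= 0.4281 s

0.4281


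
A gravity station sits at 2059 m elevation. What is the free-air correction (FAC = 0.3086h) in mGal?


FAC = 0.3086 * h
= 0.3086 * 2059
= 635.4074 mGal

635.4074


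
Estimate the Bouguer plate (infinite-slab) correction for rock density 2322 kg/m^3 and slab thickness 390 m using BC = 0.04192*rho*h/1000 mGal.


BC = 0.04192 * rho * h / 1000
= 0.04192 * 2322 * 390 / 1000
= 37.9619 mGal

37.9619


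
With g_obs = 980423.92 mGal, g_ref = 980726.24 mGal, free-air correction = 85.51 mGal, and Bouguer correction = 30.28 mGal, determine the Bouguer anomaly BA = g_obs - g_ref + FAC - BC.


BA = g_obs - g_ref + FAC - BC
= 980423.92 - 980726.24 + 85.51 - 30.28
= -247.09 mGal

-247.09


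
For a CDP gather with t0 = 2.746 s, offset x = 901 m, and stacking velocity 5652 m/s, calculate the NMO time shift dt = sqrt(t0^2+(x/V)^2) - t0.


x/Vnmo = 901/5652 = 0.159413
(x/Vnmo)^2 = 0.025412
t0^2 = 7.540516
sqrt(7.540516 + 0.025412) = 2.750623
dt = 2.750623 - 2.746 = 0.004623

0.004623


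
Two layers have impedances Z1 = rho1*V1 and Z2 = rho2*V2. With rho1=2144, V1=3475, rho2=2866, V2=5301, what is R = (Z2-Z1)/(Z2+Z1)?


Z1 = 2144 * 3475 = 7450400
Z2 = 2866 * 5301 = 15192666
R = (15192666 - 7450400) / (15192666 + 7450400) = 7742266 / 22643066 = 0.3419

0.3419


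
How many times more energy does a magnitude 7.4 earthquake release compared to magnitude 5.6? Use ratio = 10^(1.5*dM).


M2 - M1 = 7.4 - 5.6 = 1.8
1.5 * 1.8 = 2.7
ratio = 10^2.7 = 501.19

501.19


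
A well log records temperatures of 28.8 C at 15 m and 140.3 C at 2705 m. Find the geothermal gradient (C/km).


dT = 140.3 - 28.8 = 111.5 C
dz = 2705 - 15 = 2690 m
gradient = dT/dz * 1000 = 111.5/2690 * 1000 = 41.4498 C/km

41.4498


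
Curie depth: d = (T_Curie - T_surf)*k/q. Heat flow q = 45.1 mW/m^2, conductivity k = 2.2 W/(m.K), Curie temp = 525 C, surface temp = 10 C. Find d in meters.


T_Curie - T_surf = 525 - 10 = 515 C
Convert q to W/m^2: 45.1 mW/m^2 = 0.0451 W/m^2
d = 515 * 2.2 / 0.0451 = 25121.95 m

25121.95


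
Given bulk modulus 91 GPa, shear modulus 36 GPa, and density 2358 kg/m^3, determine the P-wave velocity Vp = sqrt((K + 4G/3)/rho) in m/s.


First compute the effective modulus:
K + 4G/3 = 91e9 + 4*36e9/3 = 139000000000.0 Pa
Then divide by density:
139000000000.0 / 2358 = 58948261.2383 Pa/(kg/m^3)
Take the square root:
Vp = sqrt(58948261.2383) = 7677.78 m/s

7677.78


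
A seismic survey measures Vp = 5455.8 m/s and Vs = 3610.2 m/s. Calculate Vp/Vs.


Vp/Vs = 5455.8 / 3610.2
= 1.5112

1.5112


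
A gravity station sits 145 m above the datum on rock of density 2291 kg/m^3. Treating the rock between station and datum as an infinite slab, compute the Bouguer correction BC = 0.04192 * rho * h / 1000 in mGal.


BC = 0.04192 * rho * h / 1000
= 0.04192 * 2291 * 145 / 1000
= 13.9256 mGal

13.9256


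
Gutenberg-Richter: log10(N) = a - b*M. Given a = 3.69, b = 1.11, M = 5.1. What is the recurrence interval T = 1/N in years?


log10(N) = 3.69 - 1.11*5.1 = -1.971
N = 10^-1.971 = 0.010691
T = 1/N = 1/0.010691 = 93.5406 years

93.5406


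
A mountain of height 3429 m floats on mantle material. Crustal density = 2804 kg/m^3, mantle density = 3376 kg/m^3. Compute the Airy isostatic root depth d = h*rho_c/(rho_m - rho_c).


rho_m - rho_c = 3376 - 2804 = 572
d = 3429 * 2804 / 572
= 9614916 / 572
= 16809.29 m

16809.29


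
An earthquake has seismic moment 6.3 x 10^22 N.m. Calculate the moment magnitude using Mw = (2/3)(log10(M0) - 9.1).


log10(M0) = log10(6.3 x 10^22) = 22.7993
Mw = 2/3 * (22.7993 - 9.1)
= 2/3 * 13.6993
= 9.13

9.13


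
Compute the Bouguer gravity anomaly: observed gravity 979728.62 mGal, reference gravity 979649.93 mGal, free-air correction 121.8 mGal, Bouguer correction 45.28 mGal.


BA = g_obs - g_ref + FAC - BC
= 979728.62 - 979649.93 + 121.8 - 45.28
= 155.21 mGal

155.21


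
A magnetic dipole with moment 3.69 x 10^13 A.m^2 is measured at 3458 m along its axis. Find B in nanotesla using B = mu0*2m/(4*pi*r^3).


m = 3.69 x 10^13 = 36900000000000 A.m^2
2m = 73800000000000 A.m^2
r^3 = 3458^3 = 41349947912
B = (4pi*10^-7) * 73800000000000 / (4*pi * 41349947912) * 1e9
= 92739815.133971 / 519618770346.64 * 1e9
= 178476.6456 nT

178476.6456


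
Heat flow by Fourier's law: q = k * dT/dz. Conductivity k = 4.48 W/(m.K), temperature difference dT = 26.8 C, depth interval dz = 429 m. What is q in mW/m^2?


q = k * dT / dz * 1000
= 4.48 * 26.8 / 429 * 1000
= 0.279869 * 1000
= 279.8695 mW/m^2

279.8695


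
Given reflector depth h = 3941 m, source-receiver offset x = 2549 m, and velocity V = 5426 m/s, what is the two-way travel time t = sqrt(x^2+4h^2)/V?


x^2 + 4h^2 = 2549^2 + 4*3941^2 = 6497401 + 62125924 = 68623325
sqrt(68623325) = 8283.9197
t = 8283.9197 / 5426 = 1.5267 s

1.5267


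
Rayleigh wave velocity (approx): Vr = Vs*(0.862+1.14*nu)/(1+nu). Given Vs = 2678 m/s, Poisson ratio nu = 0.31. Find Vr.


Numerator factor = 0.862 + 1.14*0.31 = 1.2154
Denominator = 1 + 0.31 = 1.31
Vr = 2678 * 1.2154 / 1.31 = 2484.61 m/s

2484.61


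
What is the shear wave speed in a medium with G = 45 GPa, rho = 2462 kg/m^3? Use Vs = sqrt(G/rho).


Convert G to Pa: G = 45e9 Pa
Compute G/rho = 45e9 / 2462 = 18277822.9082
Vs = sqrt(18277822.9082) = 4275.26 m/s

4275.26


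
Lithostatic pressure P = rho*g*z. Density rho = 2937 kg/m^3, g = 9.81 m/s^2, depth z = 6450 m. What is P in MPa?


P = rho * g * z / 1e6
= 2937 * 9.81 * 6450 / 1e6
= 185837206.5 / 1e6
= 185.8372 MPa

185.8372


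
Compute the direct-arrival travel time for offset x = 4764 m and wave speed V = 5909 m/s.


t = x / V
= 4764 / 5909
= 0.8062 s

0.8062


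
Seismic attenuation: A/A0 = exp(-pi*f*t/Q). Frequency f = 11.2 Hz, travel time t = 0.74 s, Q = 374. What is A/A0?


pi*f*t/Q = pi*11.2*0.74/374 = 0.069619
A/A0 = exp(-0.069619) = 0.932749

0.932749


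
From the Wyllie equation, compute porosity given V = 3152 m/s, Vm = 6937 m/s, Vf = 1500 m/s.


1/V - 1/Vm = 1/3152 - 1/6937 = 0.0001731
1/Vf - 1/Vm = 1/1500 - 1/6937 = 0.00052251
phi = 0.0001731 / 0.00052251 = 0.3313

0.3313


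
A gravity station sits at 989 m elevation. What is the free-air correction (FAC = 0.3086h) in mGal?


FAC = 0.3086 * h
= 0.3086 * 989
= 305.2054 mGal

305.2054


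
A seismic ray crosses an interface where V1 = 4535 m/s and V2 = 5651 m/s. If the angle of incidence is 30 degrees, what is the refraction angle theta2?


sin(theta1) = sin(30 deg) = 0.5
sin(theta2) = V2/V1 * sin(theta1) = 5651/4535 * 0.5 = 0.623043
theta2 = arcsin(0.623043) = 38.5387 degrees

38.5387


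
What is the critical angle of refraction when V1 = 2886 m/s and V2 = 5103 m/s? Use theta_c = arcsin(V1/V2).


V1/V2 = 2886/5103 = 0.56555
theta_c = arcsin(0.56555) = 34.4405 degrees

34.4405


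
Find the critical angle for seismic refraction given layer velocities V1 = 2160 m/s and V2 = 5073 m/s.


V1/V2 = 2160/5073 = 0.425784
theta_c = arcsin(0.425784) = 25.2003 degrees

25.2003


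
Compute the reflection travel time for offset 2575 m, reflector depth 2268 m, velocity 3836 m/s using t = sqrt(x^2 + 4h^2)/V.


x^2 + 4h^2 = 2575^2 + 4*2268^2 = 6630625 + 20575296 = 27205921
sqrt(27205921) = 5215.9295
t = 5215.9295 / 3836 = 1.3597 s

1.3597


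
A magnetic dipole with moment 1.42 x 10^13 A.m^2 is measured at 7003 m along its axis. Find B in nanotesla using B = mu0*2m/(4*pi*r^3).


m = 1.42 x 10^13 = 14200000000000 A.m^2
2m = 28400000000000 A.m^2
r^3 = 7003^3 = 343441189027
B = (4pi*10^-7) * 28400000000000 / (4*pi * 343441189027) * 1e9
= 35688492.54478 / 4315809265549.47 * 1e9
= 8269.2469 nT

8269.2469


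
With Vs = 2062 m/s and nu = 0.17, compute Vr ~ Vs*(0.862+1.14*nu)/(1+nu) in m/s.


Numerator factor = 0.862 + 1.14*0.17 = 1.0558
Denominator = 1 + 0.17 = 1.17
Vr = 2062 * 1.0558 / 1.17 = 1860.73 m/s

1860.73


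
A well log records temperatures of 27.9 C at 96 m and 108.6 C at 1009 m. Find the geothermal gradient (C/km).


dT = 108.6 - 27.9 = 80.7 C
dz = 1009 - 96 = 913 m
gradient = dT/dz * 1000 = 80.7/913 * 1000 = 88.3899 C/km

88.3899


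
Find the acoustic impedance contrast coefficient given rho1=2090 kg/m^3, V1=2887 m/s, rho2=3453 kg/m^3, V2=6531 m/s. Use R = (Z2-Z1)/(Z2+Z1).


Z1 = 2090 * 2887 = 6033830
Z2 = 3453 * 6531 = 22551543
R = (22551543 - 6033830) / (22551543 + 6033830) = 16517713 / 28585373 = 0.5778

0.5778


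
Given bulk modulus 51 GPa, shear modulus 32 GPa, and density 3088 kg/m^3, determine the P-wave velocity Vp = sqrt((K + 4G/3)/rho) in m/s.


First compute the effective modulus:
K + 4G/3 = 51e9 + 4*32e9/3 = 93666666666.67 Pa
Then divide by density:
93666666666.67 / 3088 = 30332469.7755 Pa/(kg/m^3)
Take the square root:
Vp = sqrt(30332469.7755) = 5507.49 m/s

5507.49


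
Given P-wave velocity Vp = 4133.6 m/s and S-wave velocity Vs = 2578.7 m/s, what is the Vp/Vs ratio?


Vp/Vs = 4133.6 / 2578.7
= 1.603

1.603


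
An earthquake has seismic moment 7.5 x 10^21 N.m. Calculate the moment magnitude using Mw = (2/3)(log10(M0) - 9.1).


log10(M0) = log10(7.5 x 10^21) = 21.8751
Mw = 2/3 * (21.8751 - 9.1)
= 2/3 * 12.7751
= 8.52

8.52


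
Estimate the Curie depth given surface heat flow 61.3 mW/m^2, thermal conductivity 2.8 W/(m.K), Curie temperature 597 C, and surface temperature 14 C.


T_Curie - T_surf = 597 - 14 = 583 C
Convert q to W/m^2: 61.3 mW/m^2 = 0.0613 W/m^2
d = 583 * 2.8 / 0.0613 = 26629.69 m

26629.69


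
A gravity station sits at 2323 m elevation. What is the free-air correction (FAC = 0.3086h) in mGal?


FAC = 0.3086 * h
= 0.3086 * 2323
= 716.8778 mGal

716.8778


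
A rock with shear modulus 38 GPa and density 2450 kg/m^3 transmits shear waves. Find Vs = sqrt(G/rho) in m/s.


Convert G to Pa: G = 38e9 Pa
Compute G/rho = 38e9 / 2450 = 15510204.0816
Vs = sqrt(15510204.0816) = 3938.3 m/s

3938.3


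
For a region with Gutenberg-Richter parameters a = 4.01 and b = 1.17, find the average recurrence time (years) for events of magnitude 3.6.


log10(N) = 4.01 - 1.17*3.6 = -0.202
N = 10^-0.202 = 0.628058
T = 1/N = 1/0.628058 = 1.5922 years

1.5922


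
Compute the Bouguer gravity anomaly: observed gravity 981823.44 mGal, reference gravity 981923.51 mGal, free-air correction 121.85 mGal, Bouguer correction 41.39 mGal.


BA = g_obs - g_ref + FAC - BC
= 981823.44 - 981923.51 + 121.85 - 41.39
= -19.61 mGal

-19.61


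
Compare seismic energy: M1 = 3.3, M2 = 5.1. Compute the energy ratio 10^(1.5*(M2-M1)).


M2 - M1 = 5.1 - 3.3 = 1.8
1.5 * 1.8 = 2.7
ratio = 10^2.7 = 501.19

501.19


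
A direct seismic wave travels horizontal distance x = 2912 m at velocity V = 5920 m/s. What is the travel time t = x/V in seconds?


t = x / V
= 2912 / 5920
= 0.4919 s

0.4919


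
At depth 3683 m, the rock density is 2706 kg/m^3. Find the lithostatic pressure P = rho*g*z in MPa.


P = rho * g * z / 1e6
= 2706 * 9.81 * 3683 / 1e6
= 97768402.38 / 1e6
= 97.7684 MPa

97.7684


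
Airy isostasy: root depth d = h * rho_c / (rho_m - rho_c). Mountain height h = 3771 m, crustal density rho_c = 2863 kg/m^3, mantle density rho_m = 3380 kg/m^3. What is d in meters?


rho_m - rho_c = 3380 - 2863 = 517
d = 3771 * 2863 / 517
= 10796373 / 517
= 20882.73 m

20882.73


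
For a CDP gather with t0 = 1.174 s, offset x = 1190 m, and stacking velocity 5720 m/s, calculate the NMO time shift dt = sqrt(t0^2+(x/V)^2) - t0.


x/Vnmo = 1190/5720 = 0.208042
(x/Vnmo)^2 = 0.043281
t0^2 = 1.378276
sqrt(1.378276 + 0.043281) = 1.192291
dt = 1.192291 - 1.174 = 0.018291

0.018291


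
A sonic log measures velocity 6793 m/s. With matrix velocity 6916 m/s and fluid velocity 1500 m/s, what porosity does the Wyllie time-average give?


1/V - 1/Vm = 1/6793 - 1/6916 = 2.62e-06
1/Vf - 1/Vm = 1/1500 - 1/6916 = 0.00052207
phi = 2.62e-06 / 0.00052207 = 0.005

0.005


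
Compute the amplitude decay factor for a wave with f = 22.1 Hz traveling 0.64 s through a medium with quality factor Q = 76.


pi*f*t/Q = pi*22.1*0.64/76 = 0.584667
A/A0 = exp(-0.584667) = 0.557291

0.557291


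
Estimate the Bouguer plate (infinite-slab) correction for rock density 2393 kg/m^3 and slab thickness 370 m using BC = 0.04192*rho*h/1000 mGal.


BC = 0.04192 * rho * h / 1000
= 0.04192 * 2393 * 370 / 1000
= 37.1164 mGal

37.1164


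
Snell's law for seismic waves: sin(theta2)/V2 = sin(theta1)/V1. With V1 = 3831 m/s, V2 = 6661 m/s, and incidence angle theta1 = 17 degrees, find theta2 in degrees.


sin(theta1) = sin(17 deg) = 0.292372
sin(theta2) = V2/V1 * sin(theta1) = 6661/3831 * 0.292372 = 0.50835
theta2 = arcsin(0.50835) = 30.554 degrees

30.554


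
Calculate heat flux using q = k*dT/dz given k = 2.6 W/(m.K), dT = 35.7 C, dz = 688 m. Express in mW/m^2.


q = k * dT / dz * 1000
= 2.6 * 35.7 / 688 * 1000
= 0.134913 * 1000
= 134.9128 mW/m^2

134.9128


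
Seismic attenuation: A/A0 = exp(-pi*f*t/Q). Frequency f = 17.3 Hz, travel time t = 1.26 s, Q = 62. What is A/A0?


pi*f*t/Q = pi*17.3*1.26/62 = 1.104523
A/A0 = exp(-1.104523) = 0.331369

0.331369


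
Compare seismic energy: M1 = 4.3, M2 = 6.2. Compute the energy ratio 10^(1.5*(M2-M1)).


M2 - M1 = 6.2 - 4.3 = 1.9
1.5 * 1.9 = 2.85
ratio = 10^2.85 = 707.95

707.95


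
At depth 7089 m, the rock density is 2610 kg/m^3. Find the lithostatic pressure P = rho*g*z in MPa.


P = rho * g * z / 1e6
= 2610 * 9.81 * 7089 / 1e6
= 181507464.9 / 1e6
= 181.5075 MPa

181.5075


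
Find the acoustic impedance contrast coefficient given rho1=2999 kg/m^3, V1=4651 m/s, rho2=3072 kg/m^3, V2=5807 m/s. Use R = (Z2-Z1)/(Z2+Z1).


Z1 = 2999 * 4651 = 13948349
Z2 = 3072 * 5807 = 17839104
R = (17839104 - 13948349) / (17839104 + 13948349) = 3890755 / 31787453 = 0.1224

0.1224


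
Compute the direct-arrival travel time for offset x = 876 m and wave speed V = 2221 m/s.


t = x / V
= 876 / 2221
= 0.3944 s

0.3944


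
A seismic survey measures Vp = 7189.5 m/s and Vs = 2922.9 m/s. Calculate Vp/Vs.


Vp/Vs = 7189.5 / 2922.9
= 2.4597

2.4597


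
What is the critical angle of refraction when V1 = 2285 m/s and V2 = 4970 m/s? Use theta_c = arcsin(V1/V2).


V1/V2 = 2285/4970 = 0.459759
theta_c = arcsin(0.459759) = 27.3715 degrees

27.3715


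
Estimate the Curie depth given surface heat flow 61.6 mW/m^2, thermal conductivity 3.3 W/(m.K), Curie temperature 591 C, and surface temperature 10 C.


T_Curie - T_surf = 591 - 10 = 581 C
Convert q to W/m^2: 61.6 mW/m^2 = 0.0616 W/m^2
d = 581 * 3.3 / 0.0616 = 31125.0 m

31125.0


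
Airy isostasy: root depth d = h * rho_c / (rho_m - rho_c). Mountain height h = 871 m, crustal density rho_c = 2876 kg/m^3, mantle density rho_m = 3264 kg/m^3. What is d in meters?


rho_m - rho_c = 3264 - 2876 = 388
d = 871 * 2876 / 388
= 2504996 / 388
= 6456.18 m

6456.18


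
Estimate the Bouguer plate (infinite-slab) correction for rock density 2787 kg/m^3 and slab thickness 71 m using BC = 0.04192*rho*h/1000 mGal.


BC = 0.04192 * rho * h / 1000
= 0.04192 * 2787 * 71 / 1000
= 8.295 mGal

8.295
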